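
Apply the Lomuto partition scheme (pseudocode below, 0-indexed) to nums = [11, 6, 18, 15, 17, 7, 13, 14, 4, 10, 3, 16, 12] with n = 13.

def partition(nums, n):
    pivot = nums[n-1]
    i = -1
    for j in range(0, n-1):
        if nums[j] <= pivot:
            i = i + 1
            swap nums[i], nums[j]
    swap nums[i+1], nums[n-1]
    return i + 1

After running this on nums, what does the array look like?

pivot=12, i=-1
j=0: 11≤12, i=0, swap(0,0) ⇒ [11, 6, 18, 15, 17, 7, 13, 14, 4, 10, 3, 16, 12]
j=1: 6≤12, i=1, swap(1,1) ⇒ [11, 6, 18, 15, 17, 7, 13, 14, 4, 10, 3, 16, 12]
j=2: 18>12, skip
j=3: 15>12, skip
j=4: 17>12, skip
j=5: 7≤12, i=2, swap(2,5) ⇒ [11, 6, 7, 15, 17, 18, 13, 14, 4, 10, 3, 16, 12]
j=6: 13>12, skip
j=7: 14>12, skip
j=8: 4≤12, i=3, swap(3,8) ⇒ [11, 6, 7, 4, 17, 18, 13, 14, 15, 10, 3, 16, 12]
j=9: 10≤12, i=4, swap(4,9) ⇒ [11, 6, 7, 4, 10, 18, 13, 14, 15, 17, 3, 16, 12]
j=10: 3≤12, i=5, swap(5,10) ⇒ [11, 6, 7, 4, 10, 3, 13, 14, 15, 17, 18, 16, 12]
j=11: 16>12, skip
swap(6,12) ⇒ [11, 6, 7, 4, 10, 3, 12, 14, 15, 17, 18, 16, 13]; return 6

[11, 6, 7, 4, 10, 3, 12, 14, 15, 17, 18, 16, 13]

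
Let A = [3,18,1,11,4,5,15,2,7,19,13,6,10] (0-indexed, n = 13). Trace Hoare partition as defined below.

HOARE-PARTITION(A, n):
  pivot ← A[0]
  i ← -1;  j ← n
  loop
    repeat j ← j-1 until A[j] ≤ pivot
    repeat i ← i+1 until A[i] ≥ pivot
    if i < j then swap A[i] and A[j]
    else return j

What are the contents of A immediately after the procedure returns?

pivot = A[0] = 3; i = -1, j = 13
j→7 (A[7]=2≤3), i→0 (A[0]=3≥3); i<j, swap → [2,18,1,11,4,5,15,3,7,19,13,6,10]
j→2 (A[2]=1≤3), i→1 (A[1]=18≥3); i<j, swap → [2,1,18,11,4,5,15,3,7,19,13,6,10]
j→1, i→2; i≥j, return j=1. A = [2,1,18,11,4,5,15,3,7,19,13,6,10]

[2,1,18,11,4,5,15,3,7,19,13,6,10]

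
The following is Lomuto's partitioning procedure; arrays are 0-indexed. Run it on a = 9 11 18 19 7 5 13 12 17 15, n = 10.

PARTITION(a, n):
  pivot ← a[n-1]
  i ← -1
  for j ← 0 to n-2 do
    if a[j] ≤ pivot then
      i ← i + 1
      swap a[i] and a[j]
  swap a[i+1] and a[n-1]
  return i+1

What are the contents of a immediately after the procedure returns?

9 11 7 5 13 12 15 19 17 18

pivot = a[9] = 15; i = -1
j=0: a[0]=9 ≤ 15 → i=0, swap a[0],a[0] (no change) → 9 11 18 19 7 5 13 12 17 15
j=1: a[1]=11 ≤ 15 → i=1, swap a[1],a[1] (no change) → 9 11 18 19 7 5 13 12 17 15
j=2: a[2]=18 > 15 → no swap
j=3: a[3]=19 > 15 → no swap
j=4: a[4]=7 ≤ 15 → i=2, swap a[2],a[4] → 9 11 7 19 18 5 13 12 17 15
j=5: a[5]=5 ≤ 15 → i=3, swap a[3],a[5] → 9 11 7 5 18 19 13 12 17 15
j=6: a[6]=13 ≤ 15 → i=4, swap a[4],a[6] → 9 11 7 5 13 19 18 12 17 15
j=7: a[7]=12 ≤ 15 → i=5, swap a[5],a[7] → 9 11 7 5 13 12 18 19 17 15
j=8: a[8]=17 > 15 → no swap
final swap a[6],a[9] → 9 11 7 5 13 12 15 19 17 18; return 6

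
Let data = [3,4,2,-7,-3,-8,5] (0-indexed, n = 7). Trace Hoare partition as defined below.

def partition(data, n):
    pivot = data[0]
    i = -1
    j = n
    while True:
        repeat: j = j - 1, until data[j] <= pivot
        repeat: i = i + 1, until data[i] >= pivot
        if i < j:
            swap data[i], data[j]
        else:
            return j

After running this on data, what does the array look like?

[-8,-3,2,-7,4,3,5]

pivot=3
j stops at 5 (-8), i stops at 0 (3); swap ⇒ [-8,4,2,-7,-3,3,5]
j stops at 4 (-3), i stops at 1 (4); swap ⇒ [-8,-3,2,-7,4,3,5]
j stops at 3, i stops at 4; i≥j ⇒ return 3. data=[-8,-3,2,-7,4,3,5]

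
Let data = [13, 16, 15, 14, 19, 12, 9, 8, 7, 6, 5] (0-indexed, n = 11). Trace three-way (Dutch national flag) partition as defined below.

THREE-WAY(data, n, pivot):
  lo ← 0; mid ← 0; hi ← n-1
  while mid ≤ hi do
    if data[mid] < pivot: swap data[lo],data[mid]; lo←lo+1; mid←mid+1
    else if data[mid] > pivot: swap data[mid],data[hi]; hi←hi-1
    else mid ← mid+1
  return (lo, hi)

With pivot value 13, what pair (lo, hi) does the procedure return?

lo=0 mid=0 hi=10
13=13: mid=1
16>13: swap(1,10), hi=9 ⇒ [13, 5, 15, 14, 19, 12, 9, 8, 7, 6, 16]
5<13: swap(0,1), lo=1 mid=2 ⇒ [5, 13, 15, 14, 19, 12, 9, 8, 7, 6, 16]
15>13: swap(2,9), hi=8 ⇒ [5, 13, 6, 14, 19, 12, 9, 8, 7, 15, 16]
6<13: swap(1,2), lo=2 mid=3 ⇒ [5, 6, 13, 14, 19, 12, 9, 8, 7, 15, 16]
14>13: swap(3,8), hi=7 ⇒ [5, 6, 13, 7, 19, 12, 9, 8, 14, 15, 16]
7<13: swap(2,3), lo=3 mid=4 ⇒ [5, 6, 7, 13, 19, 12, 9, 8, 14, 15, 16]
19>13: swap(4,7), hi=6 ⇒ [5, 6, 7, 13, 8, 12, 9, 19, 14, 15, 16]
8<13: swap(3,4), lo=4 mid=5 ⇒ [5, 6, 7, 8, 13, 12, 9, 19, 14, 15, 16]
12<13: swap(4,5), lo=5 mid=6 ⇒ [5, 6, 7, 8, 12, 13, 9, 19, 14, 15, 16]
9<13: swap(5,6), lo=6 mid=7 ⇒ [5, 6, 7, 8, 12, 9, 13, 19, 14, 15, 16]
done. lo=6 hi=6; data=[5, 6, 7, 8, 12, 9, 13, 19, 14, 15, 16]

(6, 6)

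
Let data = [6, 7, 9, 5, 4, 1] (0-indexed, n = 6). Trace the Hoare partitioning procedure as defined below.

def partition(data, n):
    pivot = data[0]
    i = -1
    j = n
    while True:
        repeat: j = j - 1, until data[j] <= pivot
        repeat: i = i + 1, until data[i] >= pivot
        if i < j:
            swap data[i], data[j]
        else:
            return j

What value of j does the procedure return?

pivot = data[0] = 6; i = -1, j = 6
j→5 (data[5]=1≤6), i→0 (data[0]=6≥6); i<j, swap → [1, 7, 9, 5, 4, 6]
j→4 (data[4]=4≤6), i→1 (data[1]=7≥6); i<j, swap → [1, 4, 9, 5, 7, 6]
j→3 (data[3]=5≤6), i→2 (data[2]=9≥6); i<j, swap → [1, 4, 5, 9, 7, 6]
j→2, i→3; i≥j, return j=2. data = [1, 4, 5, 9, 7, 6]

2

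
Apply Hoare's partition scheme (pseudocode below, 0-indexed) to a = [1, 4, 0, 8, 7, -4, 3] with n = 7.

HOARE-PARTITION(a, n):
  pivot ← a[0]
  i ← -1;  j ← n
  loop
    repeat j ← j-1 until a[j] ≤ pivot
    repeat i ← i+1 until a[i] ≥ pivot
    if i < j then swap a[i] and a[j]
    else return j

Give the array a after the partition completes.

pivot=1
j stops at 5 (-4), i stops at 0 (1); swap ⇒ [-4, 4, 0, 8, 7, 1, 3]
j stops at 2 (0), i stops at 1 (4); swap ⇒ [-4, 0, 4, 8, 7, 1, 3]
j stops at 1, i stops at 2; i≥j ⇒ return 1. a=[-4, 0, 4, 8, 7, 1, 3]

[-4, 0, 4, 8, 7, 1, 3]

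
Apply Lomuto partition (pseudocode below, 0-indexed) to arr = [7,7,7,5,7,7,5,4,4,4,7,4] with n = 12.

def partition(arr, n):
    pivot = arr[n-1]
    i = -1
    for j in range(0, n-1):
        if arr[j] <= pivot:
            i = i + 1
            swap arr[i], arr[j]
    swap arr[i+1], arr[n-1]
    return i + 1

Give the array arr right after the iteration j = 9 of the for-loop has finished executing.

pivot=4, i=-1
j=0: 7>4, skip
j=1: 7>4, skip
j=2: 7>4, skip
j=3: 5>4, skip
j=4: 7>4, skip
j=5: 7>4, skip
j=6: 5>4, skip
j=7: 4≤4, i=0, swap(0,7) ⇒ [4,7,7,5,7,7,5,7,4,4,7,4]
j=8: 4≤4, i=1, swap(1,8) ⇒ [4,4,7,5,7,7,5,7,7,4,7,4]
j=9: 4≤4, i=2, swap(2,9) ⇒ [4,4,4,5,7,7,5,7,7,7,7,4]
(after j=9) arr = [4,4,4,5,7,7,5,7,7,7,7,4]

[4,4,4,5,7,7,5,7,7,7,7,4]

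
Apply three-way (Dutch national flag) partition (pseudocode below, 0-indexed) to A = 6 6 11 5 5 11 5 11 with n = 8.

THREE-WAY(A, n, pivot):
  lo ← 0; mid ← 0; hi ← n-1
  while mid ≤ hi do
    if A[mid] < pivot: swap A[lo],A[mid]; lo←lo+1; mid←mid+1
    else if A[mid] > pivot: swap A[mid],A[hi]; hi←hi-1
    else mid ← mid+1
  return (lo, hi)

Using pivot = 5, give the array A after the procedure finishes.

5 5 5 11 11 6 11 6

lo=0 mid=0 hi=7
6>5: swap(0,7), hi=6 ⇒ 11 6 11 5 5 11 5 6
11>5: swap(0,6), hi=5 ⇒ 5 6 11 5 5 11 11 6
5=5: mid=1
6>5: swap(1,5), hi=4 ⇒ 5 11 11 5 5 6 11 6
11>5: swap(1,4), hi=3 ⇒ 5 5 11 5 11 6 11 6
5=5: mid=2
11>5: swap(2,3), hi=2 ⇒ 5 5 5 11 11 6 11 6
5=5: mid=3
done. lo=0 hi=2; A=5 5 5 11 11 6 11 6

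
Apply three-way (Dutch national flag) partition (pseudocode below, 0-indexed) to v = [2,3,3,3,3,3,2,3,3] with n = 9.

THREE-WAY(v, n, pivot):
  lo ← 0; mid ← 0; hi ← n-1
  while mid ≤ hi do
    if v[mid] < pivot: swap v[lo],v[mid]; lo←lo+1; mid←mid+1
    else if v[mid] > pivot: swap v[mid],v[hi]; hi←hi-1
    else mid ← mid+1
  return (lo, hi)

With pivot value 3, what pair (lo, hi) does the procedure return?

(2, 8)

pivot = 3; lo=0, mid=0, hi=8
v[mid]=2<3: swap v[0],v[0]; lo=1,mid=1 → [2,3,3,3,3,3,2,3,3]
v[mid]=3=3: mid=2
v[mid]=3=3: mid=3
v[mid]=3=3: mid=4
v[mid]=3=3: mid=5
v[mid]=3=3: mid=6
v[mid]=2<3: swap v[1],v[6]; lo=2,mid=7 → [2,2,3,3,3,3,3,3,3]
v[mid]=3=3: mid=8
v[mid]=3=3: mid=9
end: lo=2, hi=8; v = [2,2,3,3,3,3,3,3,3]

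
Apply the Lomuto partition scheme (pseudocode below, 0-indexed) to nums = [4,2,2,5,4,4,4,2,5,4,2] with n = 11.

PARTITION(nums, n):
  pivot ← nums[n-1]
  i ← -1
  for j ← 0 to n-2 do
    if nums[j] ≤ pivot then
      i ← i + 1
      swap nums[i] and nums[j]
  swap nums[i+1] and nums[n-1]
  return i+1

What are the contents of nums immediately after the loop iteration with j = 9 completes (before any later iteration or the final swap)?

[2,2,2,5,4,4,4,4,5,4,2]

pivot=2, i=-1
j=0: 4>2, skip
j=1: 2≤2, i=0, swap(0,1) ⇒ [2,4,2,5,4,4,4,2,5,4,2]
j=2: 2≤2, i=1, swap(1,2) ⇒ [2,2,4,5,4,4,4,2,5,4,2]
j=3: 5>2, skip
j=4: 4>2, skip
j=5: 4>2, skip
j=6: 4>2, skip
j=7: 2≤2, i=2, swap(2,7) ⇒ [2,2,2,5,4,4,4,4,5,4,2]
j=8: 5>2, skip
j=9: 4>2, skip
(after j=9) nums = [2,2,2,5,4,4,4,4,5,4,2]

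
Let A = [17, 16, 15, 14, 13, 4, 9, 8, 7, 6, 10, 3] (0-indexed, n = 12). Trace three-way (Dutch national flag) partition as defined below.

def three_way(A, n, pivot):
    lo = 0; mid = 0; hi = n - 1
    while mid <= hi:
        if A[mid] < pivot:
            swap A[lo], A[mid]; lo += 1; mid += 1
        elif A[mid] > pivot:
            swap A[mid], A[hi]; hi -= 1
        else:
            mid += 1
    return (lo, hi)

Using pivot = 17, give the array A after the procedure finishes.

pivot = 17; lo=0, mid=0, hi=11
A[mid]=17=17: mid=1
A[mid]=16<17: swap A[0],A[1]; lo=1,mid=2 → [16, 17, 15, 14, 13, 4, 9, 8, 7, 6, 10, 3]
A[mid]=15<17: swap A[1],A[2]; lo=2,mid=3 → [16, 15, 17, 14, 13, 4, 9, 8, 7, 6, 10, 3]
A[mid]=14<17: swap A[2],A[3]; lo=3,mid=4 → [16, 15, 14, 17, 13, 4, 9, 8, 7, 6, 10, 3]
A[mid]=13<17: swap A[3],A[4]; lo=4,mid=5 → [16, 15, 14, 13, 17, 4, 9, 8, 7, 6, 10, 3]
A[mid]=4<17: swap A[4],A[5]; lo=5,mid=6 → [16, 15, 14, 13, 4, 17, 9, 8, 7, 6, 10, 3]
A[mid]=9<17: swap A[5],A[6]; lo=6,mid=7 → [16, 15, 14, 13, 4, 9, 17, 8, 7, 6, 10, 3]
A[mid]=8<17: swap A[6],A[7]; lo=7,mid=8 → [16, 15, 14, 13, 4, 9, 8, 17, 7, 6, 10, 3]
A[mid]=7<17: swap A[7],A[8]; lo=8,mid=9 → [16, 15, 14, 13, 4, 9, 8, 7, 17, 6, 10, 3]
A[mid]=6<17: swap A[8],A[9]; lo=9,mid=10 → [16, 15, 14, 13, 4, 9, 8, 7, 6, 17, 10, 3]
A[mid]=10<17: swap A[9],A[10]; lo=10,mid=11 → [16, 15, 14, 13, 4, 9, 8, 7, 6, 10, 17, 3]
A[mid]=3<17: swap A[10],A[11]; lo=11,mid=12 → [16, 15, 14, 13, 4, 9, 8, 7, 6, 10, 3, 17]
end: lo=11, hi=11; A = [16, 15, 14, 13, 4, 9, 8, 7, 6, 10, 3, 17]

[16, 15, 14, 13, 4, 9, 8, 7, 6, 10, 3, 17]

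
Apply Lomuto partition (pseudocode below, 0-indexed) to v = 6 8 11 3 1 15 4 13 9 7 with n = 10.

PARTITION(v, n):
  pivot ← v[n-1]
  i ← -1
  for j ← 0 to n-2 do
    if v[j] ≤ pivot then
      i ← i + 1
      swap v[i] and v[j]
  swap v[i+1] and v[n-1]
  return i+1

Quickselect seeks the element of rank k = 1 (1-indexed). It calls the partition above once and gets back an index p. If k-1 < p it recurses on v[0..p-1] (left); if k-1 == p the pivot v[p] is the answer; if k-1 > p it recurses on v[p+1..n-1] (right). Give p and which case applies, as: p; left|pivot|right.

pivot=7, i=-1
j=0: 6≤7, i=0, swap(0,0) ⇒ 6 8 11 3 1 15 4 13 9 7
j=1: 8>7, skip
j=2: 11>7, skip
j=3: 3≤7, i=1, swap(1,3) ⇒ 6 3 11 8 1 15 4 13 9 7
j=4: 1≤7, i=2, swap(2,4) ⇒ 6 3 1 8 11 15 4 13 9 7
j=5: 15>7, skip
j=6: 4≤7, i=3, swap(3,6) ⇒ 6 3 1 4 11 15 8 13 9 7
j=7: 13>7, skip
j=8: 9>7, skip
swap(4,9) ⇒ 6 3 1 4 7 15 8 13 9 11; return 4
p = 4; k-1 = 0 < 4 ⇒ left

4; left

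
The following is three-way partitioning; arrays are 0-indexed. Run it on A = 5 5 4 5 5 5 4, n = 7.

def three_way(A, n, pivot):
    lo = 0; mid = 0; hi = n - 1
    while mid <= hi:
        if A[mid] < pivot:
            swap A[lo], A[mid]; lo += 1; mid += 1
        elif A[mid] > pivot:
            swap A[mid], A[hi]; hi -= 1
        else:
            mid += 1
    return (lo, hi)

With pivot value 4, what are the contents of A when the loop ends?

pivot = 4; lo=0, mid=0, hi=6
A[mid]=5>4: swap A[0],A[6]; hi=5 → 4 5 4 5 5 5 5
A[mid]=4=4: mid=1
A[mid]=5>4: swap A[1],A[5]; hi=4 → 4 5 4 5 5 5 5
A[mid]=5>4: swap A[1],A[4]; hi=3 → 4 5 4 5 5 5 5
A[mid]=5>4: swap A[1],A[3]; hi=2 → 4 5 4 5 5 5 5
A[mid]=5>4: swap A[1],A[2]; hi=1 → 4 4 5 5 5 5 5
A[mid]=4=4: mid=2
end: lo=0, hi=1; A = 4 4 5 5 5 5 5

4 4 5 5 5 5 5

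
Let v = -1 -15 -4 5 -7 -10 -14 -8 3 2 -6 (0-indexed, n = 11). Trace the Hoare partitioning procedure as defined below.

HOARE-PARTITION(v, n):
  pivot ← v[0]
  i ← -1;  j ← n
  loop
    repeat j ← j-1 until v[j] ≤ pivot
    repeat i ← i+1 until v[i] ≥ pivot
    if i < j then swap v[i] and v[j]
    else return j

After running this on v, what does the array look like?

pivot = v[0] = -1; i = -1, j = 11
j→10 (v[10]=-6≤-1), i→0 (v[0]=-1≥-1); i<j, swap → -6 -15 -4 5 -7 -10 -14 -8 3 2 -1
j→7 (v[7]=-8≤-1), i→3 (v[3]=5≥-1); i<j, swap → -6 -15 -4 -8 -7 -10 -14 5 3 2 -1
j→6, i→7; i≥j, return j=6. v = -6 -15 -4 -8 -7 -10 -14 5 3 2 -1

-6 -15 -4 -8 -7 -10 -14 5 3 2 -1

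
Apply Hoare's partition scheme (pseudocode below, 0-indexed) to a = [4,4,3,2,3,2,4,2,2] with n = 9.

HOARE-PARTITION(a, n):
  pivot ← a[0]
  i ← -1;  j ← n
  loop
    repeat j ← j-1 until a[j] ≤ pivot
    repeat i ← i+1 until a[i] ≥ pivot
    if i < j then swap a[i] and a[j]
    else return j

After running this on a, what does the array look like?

[2,2,3,2,3,2,4,4,4]

pivot = a[0] = 4; i = -1, j = 9
j→8 (a[8]=2≤4), i→0 (a[0]=4≥4); i<j, swap → [2,4,3,2,3,2,4,2,4]
j→7 (a[7]=2≤4), i→1 (a[1]=4≥4); i<j, swap → [2,2,3,2,3,2,4,4,4]
j→6, i→6; i≥j, return j=6. a = [2,2,3,2,3,2,4,4,4]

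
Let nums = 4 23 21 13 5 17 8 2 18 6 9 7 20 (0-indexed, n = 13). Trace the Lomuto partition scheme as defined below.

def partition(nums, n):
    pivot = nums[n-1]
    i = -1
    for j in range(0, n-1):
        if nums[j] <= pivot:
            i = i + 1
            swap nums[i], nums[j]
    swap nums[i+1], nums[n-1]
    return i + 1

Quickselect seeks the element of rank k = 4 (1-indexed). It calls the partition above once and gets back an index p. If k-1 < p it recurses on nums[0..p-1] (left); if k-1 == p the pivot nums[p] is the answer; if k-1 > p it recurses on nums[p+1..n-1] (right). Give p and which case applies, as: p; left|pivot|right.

10; left

pivot = nums[12] = 20; i = -1
j=0: nums[0]=4 ≤ 20 → i=0, swap nums[0],nums[0] (no change) → 4 23 21 13 5 17 8 2 18 6 9 7 20
j=1: nums[1]=23 > 20 → no swap
j=2: nums[2]=21 > 20 → no swap
j=3: nums[3]=13 ≤ 20 → i=1, swap nums[1],nums[3] → 4 13 21 23 5 17 8 2 18 6 9 7 20
j=4: nums[4]=5 ≤ 20 → i=2, swap nums[2],nums[4] → 4 13 5 23 21 17 8 2 18 6 9 7 20
j=5: nums[5]=17 ≤ 20 → i=3, swap nums[3],nums[5] → 4 13 5 17 21 23 8 2 18 6 9 7 20
j=6: nums[6]=8 ≤ 20 → i=4, swap nums[4],nums[6] → 4 13 5 17 8 23 21 2 18 6 9 7 20
j=7: nums[7]=2 ≤ 20 → i=5, swap nums[5],nums[7] → 4 13 5 17 8 2 21 23 18 6 9 7 20
j=8: nums[8]=18 ≤ 20 → i=6, swap nums[6],nums[8] → 4 13 5 17 8 2 18 23 21 6 9 7 20
j=9: nums[9]=6 ≤ 20 → i=7, swap nums[7],nums[9] → 4 13 5 17 8 2 18 6 21 23 9 7 20
j=10: nums[10]=9 ≤ 20 → i=8, swap nums[8],nums[10] → 4 13 5 17 8 2 18 6 9 23 21 7 20
j=11: nums[11]=7 ≤ 20 → i=9, swap nums[9],nums[11] → 4 13 5 17 8 2 18 6 9 7 21 23 20
final swap nums[10],nums[12] → 4 13 5 17 8 2 18 6 9 7 20 23 21; return 10
p = 10; k-1 = 3 < 10 ⇒ left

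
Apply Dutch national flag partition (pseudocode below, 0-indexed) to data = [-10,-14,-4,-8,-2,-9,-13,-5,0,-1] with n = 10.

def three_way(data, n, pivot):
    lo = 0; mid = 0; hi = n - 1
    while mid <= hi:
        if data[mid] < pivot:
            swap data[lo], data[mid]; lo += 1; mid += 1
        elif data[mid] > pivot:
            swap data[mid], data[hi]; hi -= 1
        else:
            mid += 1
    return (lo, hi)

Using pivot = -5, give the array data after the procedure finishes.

pivot = -5; lo=0, mid=0, hi=9
data[mid]=-10<-5: swap data[0],data[0]; lo=1,mid=1 → [-10,-14,-4,-8,-2,-9,-13,-5,0,-1]
data[mid]=-14<-5: swap data[1],data[1]; lo=2,mid=2 → [-10,-14,-4,-8,-2,-9,-13,-5,0,-1]
data[mid]=-4>-5: swap data[2],data[9]; hi=8 → [-10,-14,-1,-8,-2,-9,-13,-5,0,-4]
data[mid]=-1>-5: swap data[2],data[8]; hi=7 → [-10,-14,0,-8,-2,-9,-13,-5,-1,-4]
data[mid]=0>-5: swap data[2],data[7]; hi=6 → [-10,-14,-5,-8,-2,-9,-13,0,-1,-4]
data[mid]=-5=-5: mid=3
data[mid]=-8<-5: swap data[2],data[3]; lo=3,mid=4 → [-10,-14,-8,-5,-2,-9,-13,0,-1,-4]
data[mid]=-2>-5: swap data[4],data[6]; hi=5 → [-10,-14,-8,-5,-13,-9,-2,0,-1,-4]
data[mid]=-13<-5: swap data[3],data[4]; lo=4,mid=5 → [-10,-14,-8,-13,-5,-9,-2,0,-1,-4]
data[mid]=-9<-5: swap data[4],data[5]; lo=5,mid=6 → [-10,-14,-8,-13,-9,-5,-2,0,-1,-4]
end: lo=5, hi=5; data = [-10,-14,-8,-13,-9,-5,-2,0,-1,-4]

[-10,-14,-8,-13,-9,-5,-2,0,-1,-4]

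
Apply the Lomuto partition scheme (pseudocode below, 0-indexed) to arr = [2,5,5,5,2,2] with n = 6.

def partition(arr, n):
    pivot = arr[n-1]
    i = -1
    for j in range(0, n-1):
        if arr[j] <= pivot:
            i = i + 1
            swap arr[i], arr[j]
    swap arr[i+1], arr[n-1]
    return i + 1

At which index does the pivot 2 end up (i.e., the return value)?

pivot = arr[5] = 2; i = -1
j=0: arr[0]=2 ≤ 2 → i=0, swap arr[0],arr[0] (no change) → [2,5,5,5,2,2]
j=1: arr[1]=5 > 2 → no swap
j=2: arr[2]=5 > 2 → no swap
j=3: arr[3]=5 > 2 → no swap
j=4: arr[4]=2 ≤ 2 → i=1, swap arr[1],arr[4] → [2,2,5,5,5,2]
final swap arr[2],arr[5] → [2,2,2,5,5,5]; return 2

2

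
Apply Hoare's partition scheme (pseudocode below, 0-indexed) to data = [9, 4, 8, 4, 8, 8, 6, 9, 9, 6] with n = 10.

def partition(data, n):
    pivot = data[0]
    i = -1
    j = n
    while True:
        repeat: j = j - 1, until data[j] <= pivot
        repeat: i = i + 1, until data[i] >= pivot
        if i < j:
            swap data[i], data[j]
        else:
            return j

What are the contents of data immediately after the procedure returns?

[6, 4, 8, 4, 8, 8, 6, 9, 9, 9]

pivot = data[0] = 9; i = -1, j = 10
j→9 (data[9]=6≤9), i→0 (data[0]=9≥9); i<j, swap → [6, 4, 8, 4, 8, 8, 6, 9, 9, 9]
j→8 (data[8]=9≤9), i→7 (data[7]=9≥9); i<j, swap → [6, 4, 8, 4, 8, 8, 6, 9, 9, 9]
j→7, i→8; i≥j, return j=7. data = [6, 4, 8, 4, 8, 8, 6, 9, 9, 9]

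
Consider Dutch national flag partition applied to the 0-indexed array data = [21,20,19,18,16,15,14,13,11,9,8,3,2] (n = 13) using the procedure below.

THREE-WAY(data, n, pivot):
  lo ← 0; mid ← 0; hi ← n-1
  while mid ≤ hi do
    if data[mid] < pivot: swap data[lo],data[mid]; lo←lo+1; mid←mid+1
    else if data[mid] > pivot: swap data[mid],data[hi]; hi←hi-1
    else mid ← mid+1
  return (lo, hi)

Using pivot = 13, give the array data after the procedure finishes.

pivot = 13; lo=0, mid=0, hi=12
data[mid]=21>13: swap data[0],data[12]; hi=11 → [2,20,19,18,16,15,14,13,11,9,8,3,21]
data[mid]=2<13: swap data[0],data[0]; lo=1,mid=1 → [2,20,19,18,16,15,14,13,11,9,8,3,21]
data[mid]=20>13: swap data[1],data[11]; hi=10 → [2,3,19,18,16,15,14,13,11,9,8,20,21]
data[mid]=3<13: swap data[1],data[1]; lo=2,mid=2 → [2,3,19,18,16,15,14,13,11,9,8,20,21]
data[mid]=19>13: swap data[2],data[10]; hi=9 → [2,3,8,18,16,15,14,13,11,9,19,20,21]
data[mid]=8<13: swap data[2],data[2]; lo=3,mid=3 → [2,3,8,18,16,15,14,13,11,9,19,20,21]
data[mid]=18>13: swap data[3],data[9]; hi=8 → [2,3,8,9,16,15,14,13,11,18,19,20,21]
data[mid]=9<13: swap data[3],data[3]; lo=4,mid=4 → [2,3,8,9,16,15,14,13,11,18,19,20,21]
data[mid]=16>13: swap data[4],data[8]; hi=7 → [2,3,8,9,11,15,14,13,16,18,19,20,21]
data[mid]=11<13: swap data[4],data[4]; lo=5,mid=5 → [2,3,8,9,11,15,14,13,16,18,19,20,21]
data[mid]=15>13: swap data[5],data[7]; hi=6 → [2,3,8,9,11,13,14,15,16,18,19,20,21]
data[mid]=13=13: mid=6
data[mid]=14>13: swap data[6],data[6]; hi=5 → [2,3,8,9,11,13,14,15,16,18,19,20,21]
end: lo=5, hi=5; data = [2,3,8,9,11,13,14,15,16,18,19,20,21]

[2,3,8,9,11,13,14,15,16,18,19,20,21]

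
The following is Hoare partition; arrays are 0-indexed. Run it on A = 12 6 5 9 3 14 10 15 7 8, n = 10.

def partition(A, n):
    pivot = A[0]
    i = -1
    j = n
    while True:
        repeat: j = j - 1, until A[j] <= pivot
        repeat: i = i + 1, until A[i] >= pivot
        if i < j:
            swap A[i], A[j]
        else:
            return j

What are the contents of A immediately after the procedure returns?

8 6 5 9 3 7 10 15 14 12

pivot = A[0] = 12; i = -1, j = 10
j→9 (A[9]=8≤12), i→0 (A[0]=12≥12); i<j, swap → 8 6 5 9 3 14 10 15 7 12
j→8 (A[8]=7≤12), i→5 (A[5]=14≥12); i<j, swap → 8 6 5 9 3 7 10 15 14 12
j→6, i→7; i≥j, return j=6. A = 8 6 5 9 3 7 10 15 14 12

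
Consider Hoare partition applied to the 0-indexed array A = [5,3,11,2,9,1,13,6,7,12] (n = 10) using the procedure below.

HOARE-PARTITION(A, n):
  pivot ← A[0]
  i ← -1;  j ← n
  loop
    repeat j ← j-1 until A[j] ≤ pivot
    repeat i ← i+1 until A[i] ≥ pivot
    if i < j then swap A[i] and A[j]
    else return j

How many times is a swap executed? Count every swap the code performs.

2

pivot=5
j stops at 5 (1), i stops at 0 (5); swap ⇒ [1,3,11,2,9,5,13,6,7,12]
j stops at 3 (2), i stops at 2 (11); swap ⇒ [1,3,2,11,9,5,13,6,7,12]
j stops at 2, i stops at 3; i≥j ⇒ return 2. A=[1,3,2,11,9,5,13,6,7,12]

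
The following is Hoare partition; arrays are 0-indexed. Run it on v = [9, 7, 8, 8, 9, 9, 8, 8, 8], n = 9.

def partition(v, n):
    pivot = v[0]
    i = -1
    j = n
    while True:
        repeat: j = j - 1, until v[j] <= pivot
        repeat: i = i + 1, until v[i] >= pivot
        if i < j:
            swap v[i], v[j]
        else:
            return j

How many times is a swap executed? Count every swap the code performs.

pivot = v[0] = 9; i = -1, j = 9
j→8 (v[8]=8≤9), i→0 (v[0]=9≥9); i<j, swap → [8, 7, 8, 8, 9, 9, 8, 8, 9]
j→7 (v[7]=8≤9), i→4 (v[4]=9≥9); i<j, swap → [8, 7, 8, 8, 8, 9, 8, 9, 9]
j→6 (v[6]=8≤9), i→5 (v[5]=9≥9); i<j, swap → [8, 7, 8, 8, 8, 8, 9, 9, 9]
j→5, i→6; i≥j, return j=5. v = [8, 7, 8, 8, 8, 8, 9, 9, 9]

3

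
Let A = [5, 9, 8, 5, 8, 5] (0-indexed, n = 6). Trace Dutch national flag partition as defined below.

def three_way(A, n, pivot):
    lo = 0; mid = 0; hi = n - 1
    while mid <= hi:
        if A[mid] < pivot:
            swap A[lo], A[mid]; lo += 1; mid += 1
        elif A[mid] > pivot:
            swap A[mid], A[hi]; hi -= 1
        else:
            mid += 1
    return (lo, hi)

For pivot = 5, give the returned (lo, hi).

lo=0 mid=0 hi=5
5=5: mid=1
9>5: swap(1,5), hi=4 ⇒ [5, 5, 8, 5, 8, 9]
5=5: mid=2
8>5: swap(2,4), hi=3 ⇒ [5, 5, 8, 5, 8, 9]
8>5: swap(2,3), hi=2 ⇒ [5, 5, 5, 8, 8, 9]
5=5: mid=3
done. lo=0 hi=2; A=[5, 5, 5, 8, 8, 9]

(0, 2)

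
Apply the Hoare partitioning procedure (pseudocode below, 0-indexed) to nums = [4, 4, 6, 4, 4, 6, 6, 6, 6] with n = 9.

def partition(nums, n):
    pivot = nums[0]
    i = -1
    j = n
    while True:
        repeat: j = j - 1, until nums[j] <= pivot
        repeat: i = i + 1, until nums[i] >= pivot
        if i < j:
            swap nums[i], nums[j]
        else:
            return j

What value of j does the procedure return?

1

pivot = nums[0] = 4; i = -1, j = 9
j→4 (nums[4]=4≤4), i→0 (nums[0]=4≥4); i<j, swap → [4, 4, 6, 4, 4, 6, 6, 6, 6]
j→3 (nums[3]=4≤4), i→1 (nums[1]=4≥4); i<j, swap → [4, 4, 6, 4, 4, 6, 6, 6, 6]
j→1, i→2; i≥j, return j=1. nums = [4, 4, 6, 4, 4, 6, 6, 6, 6]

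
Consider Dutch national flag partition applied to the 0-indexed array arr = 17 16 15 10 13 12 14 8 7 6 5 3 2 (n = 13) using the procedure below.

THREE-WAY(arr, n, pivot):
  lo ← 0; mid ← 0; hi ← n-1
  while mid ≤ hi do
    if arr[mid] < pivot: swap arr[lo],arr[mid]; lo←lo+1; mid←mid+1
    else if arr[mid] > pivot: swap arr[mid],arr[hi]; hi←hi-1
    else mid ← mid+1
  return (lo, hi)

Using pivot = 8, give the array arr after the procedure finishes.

2 3 5 6 7 8 14 12 13 10 15 16 17

lo=0 mid=0 hi=12
17>8: swap(0,12), hi=11 ⇒ 2 16 15 10 13 12 14 8 7 6 5 3 17
2<8: swap(0,0), lo=1 mid=1 ⇒ 2 16 15 10 13 12 14 8 7 6 5 3 17
16>8: swap(1,11), hi=10 ⇒ 2 3 15 10 13 12 14 8 7 6 5 16 17
3<8: swap(1,1), lo=2 mid=2 ⇒ 2 3 15 10 13 12 14 8 7 6 5 16 17
15>8: swap(2,10), hi=9 ⇒ 2 3 5 10 13 12 14 8 7 6 15 16 17
5<8: swap(2,2), lo=3 mid=3 ⇒ 2 3 5 10 13 12 14 8 7 6 15 16 17
10>8: swap(3,9), hi=8 ⇒ 2 3 5 6 13 12 14 8 7 10 15 16 17
6<8: swap(3,3), lo=4 mid=4 ⇒ 2 3 5 6 13 12 14 8 7 10 15 16 17
13>8: swap(4,8), hi=7 ⇒ 2 3 5 6 7 12 14 8 13 10 15 16 17
7<8: swap(4,4), lo=5 mid=5 ⇒ 2 3 5 6 7 12 14 8 13 10 15 16 17
12>8: swap(5,7), hi=6 ⇒ 2 3 5 6 7 8 14 12 13 10 15 16 17
8=8: mid=6
14>8: swap(6,6), hi=5 ⇒ 2 3 5 6 7 8 14 12 13 10 15 16 17
done. lo=5 hi=5; arr=2 3 5 6 7 8 14 12 13 10 15 16 17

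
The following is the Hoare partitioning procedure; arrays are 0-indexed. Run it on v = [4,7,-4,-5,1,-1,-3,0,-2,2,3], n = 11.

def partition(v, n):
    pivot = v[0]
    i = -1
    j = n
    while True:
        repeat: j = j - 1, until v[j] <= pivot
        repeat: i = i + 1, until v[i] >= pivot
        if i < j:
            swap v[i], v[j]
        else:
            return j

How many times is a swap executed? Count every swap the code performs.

2

pivot=4
j stops at 10 (3), i stops at 0 (4); swap ⇒ [3,7,-4,-5,1,-1,-3,0,-2,2,4]
j stops at 9 (2), i stops at 1 (7); swap ⇒ [3,2,-4,-5,1,-1,-3,0,-2,7,4]
j stops at 8, i stops at 9; i≥j ⇒ return 8. v=[3,2,-4,-5,1,-1,-3,0,-2,7,4]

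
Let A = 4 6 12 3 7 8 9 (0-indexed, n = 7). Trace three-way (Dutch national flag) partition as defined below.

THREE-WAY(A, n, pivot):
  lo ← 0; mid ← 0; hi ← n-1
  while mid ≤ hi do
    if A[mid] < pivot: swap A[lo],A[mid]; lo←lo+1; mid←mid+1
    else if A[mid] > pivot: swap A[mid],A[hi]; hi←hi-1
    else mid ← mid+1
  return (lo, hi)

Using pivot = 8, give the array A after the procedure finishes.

pivot = 8; lo=0, mid=0, hi=6
A[mid]=4<8: swap A[0],A[0]; lo=1,mid=1 → 4 6 12 3 7 8 9
A[mid]=6<8: swap A[1],A[1]; lo=2,mid=2 → 4 6 12 3 7 8 9
A[mid]=12>8: swap A[2],A[6]; hi=5 → 4 6 9 3 7 8 12
A[mid]=9>8: swap A[2],A[5]; hi=4 → 4 6 8 3 7 9 12
A[mid]=8=8: mid=3
A[mid]=3<8: swap A[2],A[3]; lo=3,mid=4 → 4 6 3 8 7 9 12
A[mid]=7<8: swap A[3],A[4]; lo=4,mid=5 → 4 6 3 7 8 9 12
end: lo=4, hi=4; A = 4 6 3 7 8 9 12

4 6 3 7 8 9 12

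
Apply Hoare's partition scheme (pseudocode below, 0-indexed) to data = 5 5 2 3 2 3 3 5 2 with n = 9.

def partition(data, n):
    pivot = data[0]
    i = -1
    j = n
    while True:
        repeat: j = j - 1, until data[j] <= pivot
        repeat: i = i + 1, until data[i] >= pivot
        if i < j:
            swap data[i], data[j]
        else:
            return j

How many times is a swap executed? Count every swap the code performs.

pivot=5
j stops at 8 (2), i stops at 0 (5); swap ⇒ 2 5 2 3 2 3 3 5 5
j stops at 7 (5), i stops at 1 (5); swap ⇒ 2 5 2 3 2 3 3 5 5
j stops at 6, i stops at 7; i≥j ⇒ return 6. data=2 5 2 3 2 3 3 5 5

2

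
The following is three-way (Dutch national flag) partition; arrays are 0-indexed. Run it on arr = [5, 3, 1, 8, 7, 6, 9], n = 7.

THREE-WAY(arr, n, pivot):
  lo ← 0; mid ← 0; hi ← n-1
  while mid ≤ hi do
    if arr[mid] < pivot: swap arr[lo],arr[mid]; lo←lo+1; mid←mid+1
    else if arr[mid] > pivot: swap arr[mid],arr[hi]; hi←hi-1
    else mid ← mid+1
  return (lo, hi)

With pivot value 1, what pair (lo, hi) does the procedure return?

(0, 0)

lo=0 mid=0 hi=6
5>1: swap(0,6), hi=5 ⇒ [9, 3, 1, 8, 7, 6, 5]
9>1: swap(0,5), hi=4 ⇒ [6, 3, 1, 8, 7, 9, 5]
6>1: swap(0,4), hi=3 ⇒ [7, 3, 1, 8, 6, 9, 5]
7>1: swap(0,3), hi=2 ⇒ [8, 3, 1, 7, 6, 9, 5]
8>1: swap(0,2), hi=1 ⇒ [1, 3, 8, 7, 6, 9, 5]
1=1: mid=1
3>1: swap(1,1), hi=0 ⇒ [1, 3, 8, 7, 6, 9, 5]
done. lo=0 hi=0; arr=[1, 3, 8, 7, 6, 9, 5]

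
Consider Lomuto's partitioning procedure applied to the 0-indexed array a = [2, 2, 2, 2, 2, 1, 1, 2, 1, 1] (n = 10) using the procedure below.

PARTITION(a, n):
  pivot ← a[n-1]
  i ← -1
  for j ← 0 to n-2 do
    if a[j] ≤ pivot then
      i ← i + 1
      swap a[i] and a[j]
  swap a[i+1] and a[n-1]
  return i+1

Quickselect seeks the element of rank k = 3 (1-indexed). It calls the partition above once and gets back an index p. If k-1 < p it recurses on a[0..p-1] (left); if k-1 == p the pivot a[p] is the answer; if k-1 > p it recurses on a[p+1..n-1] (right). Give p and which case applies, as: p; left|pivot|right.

pivot = a[9] = 1; i = -1
j=0: a[0]=2 > 1 → no swap
j=1: a[1]=2 > 1 → no swap
j=2: a[2]=2 > 1 → no swap
j=3: a[3]=2 > 1 → no swap
j=4: a[4]=2 > 1 → no swap
j=5: a[5]=1 ≤ 1 → i=0, swap a[0],a[5] → [1, 2, 2, 2, 2, 2, 1, 2, 1, 1]
j=6: a[6]=1 ≤ 1 → i=1, swap a[1],a[6] → [1, 1, 2, 2, 2, 2, 2, 2, 1, 1]
j=7: a[7]=2 > 1 → no swap
j=8: a[8]=1 ≤ 1 → i=2, swap a[2],a[8] → [1, 1, 1, 2, 2, 2, 2, 2, 2, 1]
final swap a[3],a[9] → [1, 1, 1, 1, 2, 2, 2, 2, 2, 2]; return 3
p = 3; k-1 = 2 < 3 ⇒ left

3; left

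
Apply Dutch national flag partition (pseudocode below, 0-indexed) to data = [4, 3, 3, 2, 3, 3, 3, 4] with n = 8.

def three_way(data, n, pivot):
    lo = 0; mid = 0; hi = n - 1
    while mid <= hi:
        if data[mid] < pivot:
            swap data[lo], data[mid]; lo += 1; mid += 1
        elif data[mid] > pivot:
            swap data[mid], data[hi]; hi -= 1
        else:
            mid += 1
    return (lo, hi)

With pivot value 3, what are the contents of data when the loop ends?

[2, 3, 3, 3, 3, 3, 4, 4]

pivot = 3; lo=0, mid=0, hi=7
data[mid]=4>3: swap data[0],data[7]; hi=6 → [4, 3, 3, 2, 3, 3, 3, 4]
data[mid]=4>3: swap data[0],data[6]; hi=5 → [3, 3, 3, 2, 3, 3, 4, 4]
data[mid]=3=3: mid=1
data[mid]=3=3: mid=2
data[mid]=3=3: mid=3
data[mid]=2<3: swap data[0],data[3]; lo=1,mid=4 → [2, 3, 3, 3, 3, 3, 4, 4]
data[mid]=3=3: mid=5
data[mid]=3=3: mid=6
end: lo=1, hi=5; data = [2, 3, 3, 3, 3, 3, 4, 4]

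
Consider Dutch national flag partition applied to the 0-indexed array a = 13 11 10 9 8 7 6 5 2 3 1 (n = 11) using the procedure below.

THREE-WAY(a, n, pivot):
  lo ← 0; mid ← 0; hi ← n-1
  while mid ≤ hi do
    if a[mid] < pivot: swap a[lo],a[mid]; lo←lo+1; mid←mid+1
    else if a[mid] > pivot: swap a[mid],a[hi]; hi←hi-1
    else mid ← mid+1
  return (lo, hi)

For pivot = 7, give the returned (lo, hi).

lo=0 mid=0 hi=10
13>7: swap(0,10), hi=9 ⇒ 1 11 10 9 8 7 6 5 2 3 13
1<7: swap(0,0), lo=1 mid=1 ⇒ 1 11 10 9 8 7 6 5 2 3 13
11>7: swap(1,9), hi=8 ⇒ 1 3 10 9 8 7 6 5 2 11 13
3<7: swap(1,1), lo=2 mid=2 ⇒ 1 3 10 9 8 7 6 5 2 11 13
10>7: swap(2,8), hi=7 ⇒ 1 3 2 9 8 7 6 5 10 11 13
2<7: swap(2,2), lo=3 mid=3 ⇒ 1 3 2 9 8 7 6 5 10 11 13
9>7: swap(3,7), hi=6 ⇒ 1 3 2 5 8 7 6 9 10 11 13
5<7: swap(3,3), lo=4 mid=4 ⇒ 1 3 2 5 8 7 6 9 10 11 13
8>7: swap(4,6), hi=5 ⇒ 1 3 2 5 6 7 8 9 10 11 13
6<7: swap(4,4), lo=5 mid=5 ⇒ 1 3 2 5 6 7 8 9 10 11 13
7=7: mid=6
done. lo=5 hi=5; a=1 3 2 5 6 7 8 9 10 11 13

(5, 5)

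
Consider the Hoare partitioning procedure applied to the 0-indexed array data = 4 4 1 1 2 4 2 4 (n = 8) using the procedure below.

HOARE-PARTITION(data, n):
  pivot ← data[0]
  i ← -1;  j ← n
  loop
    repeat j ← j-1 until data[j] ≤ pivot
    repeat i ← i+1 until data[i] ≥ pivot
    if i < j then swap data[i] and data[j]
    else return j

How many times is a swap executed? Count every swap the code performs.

pivot = data[0] = 4; i = -1, j = 8
j→7 (data[7]=4≤4), i→0 (data[0]=4≥4); i<j, swap → 4 4 1 1 2 4 2 4
j→6 (data[6]=2≤4), i→1 (data[1]=4≥4); i<j, swap → 4 2 1 1 2 4 4 4
j→5, i→5; i≥j, return j=5. data = 4 2 1 1 2 4 4 4

2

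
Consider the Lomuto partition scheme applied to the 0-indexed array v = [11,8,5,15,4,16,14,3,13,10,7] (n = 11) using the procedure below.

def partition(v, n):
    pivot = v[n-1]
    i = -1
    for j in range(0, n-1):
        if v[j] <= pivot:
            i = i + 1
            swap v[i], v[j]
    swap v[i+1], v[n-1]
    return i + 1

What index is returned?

pivot=7, i=-1
j=0: 11>7, skip
j=1: 8>7, skip
j=2: 5≤7, i=0, swap(0,2) ⇒ [5,8,11,15,4,16,14,3,13,10,7]
j=3: 15>7, skip
j=4: 4≤7, i=1, swap(1,4) ⇒ [5,4,11,15,8,16,14,3,13,10,7]
j=5: 16>7, skip
j=6: 14>7, skip
j=7: 3≤7, i=2, swap(2,7) ⇒ [5,4,3,15,8,16,14,11,13,10,7]
j=8: 13>7, skip
j=9: 10>7, skip
swap(3,10) ⇒ [5,4,3,7,8,16,14,11,13,10,15]; return 3

3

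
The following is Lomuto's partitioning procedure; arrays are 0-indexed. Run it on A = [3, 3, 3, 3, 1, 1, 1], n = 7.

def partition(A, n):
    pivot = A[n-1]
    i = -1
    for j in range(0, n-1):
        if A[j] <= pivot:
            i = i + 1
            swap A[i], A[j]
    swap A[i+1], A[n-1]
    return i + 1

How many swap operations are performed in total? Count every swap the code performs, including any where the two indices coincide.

pivot=1, i=-1
j=0: 3>1, skip
j=1: 3>1, skip
j=2: 3>1, skip
j=3: 3>1, skip
j=4: 1≤1, i=0, swap(0,4) ⇒ [1, 3, 3, 3, 3, 1, 1]
j=5: 1≤1, i=1, swap(1,5) ⇒ [1, 1, 3, 3, 3, 3, 1]
swap(2,6) ⇒ [1, 1, 1, 3, 3, 3, 3]; return 2

3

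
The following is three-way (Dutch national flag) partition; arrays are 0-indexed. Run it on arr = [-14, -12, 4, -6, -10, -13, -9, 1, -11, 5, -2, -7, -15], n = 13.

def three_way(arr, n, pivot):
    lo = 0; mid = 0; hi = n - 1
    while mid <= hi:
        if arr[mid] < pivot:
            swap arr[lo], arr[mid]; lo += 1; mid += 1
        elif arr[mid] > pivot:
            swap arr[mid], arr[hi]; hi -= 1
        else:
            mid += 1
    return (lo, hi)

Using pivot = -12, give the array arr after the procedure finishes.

lo=0 mid=0 hi=12
-14<-12: swap(0,0), lo=1 mid=1 ⇒ [-14, -12, 4, -6, -10, -13, -9, 1, -11, 5, -2, -7, -15]
-12=-12: mid=2
4>-12: swap(2,12), hi=11 ⇒ [-14, -12, -15, -6, -10, -13, -9, 1, -11, 5, -2, -7, 4]
-15<-12: swap(1,2), lo=2 mid=3 ⇒ [-14, -15, -12, -6, -10, -13, -9, 1, -11, 5, -2, -7, 4]
-6>-12: swap(3,11), hi=10 ⇒ [-14, -15, -12, -7, -10, -13, -9, 1, -11, 5, -2, -6, 4]
-7>-12: swap(3,10), hi=9 ⇒ [-14, -15, -12, -2, -10, -13, -9, 1, -11, 5, -7, -6, 4]
-2>-12: swap(3,9), hi=8 ⇒ [-14, -15, -12, 5, -10, -13, -9, 1, -11, -2, -7, -6, 4]
5>-12: swap(3,8), hi=7 ⇒ [-14, -15, -12, -11, -10, -13, -9, 1, 5, -2, -7, -6, 4]
-11>-12: swap(3,7), hi=6 ⇒ [-14, -15, -12, 1, -10, -13, -9, -11, 5, -2, -7, -6, 4]
1>-12: swap(3,6), hi=5 ⇒ [-14, -15, -12, -9, -10, -13, 1, -11, 5, -2, -7, -6, 4]
-9>-12: swap(3,5), hi=4 ⇒ [-14, -15, -12, -13, -10, -9, 1, -11, 5, -2, -7, -6, 4]
-13<-12: swap(2,3), lo=3 mid=4 ⇒ [-14, -15, -13, -12, -10, -9, 1, -11, 5, -2, -7, -6, 4]
-10>-12: swap(4,4), hi=3 ⇒ [-14, -15, -13, -12, -10, -9, 1, -11, 5, -2, -7, -6, 4]
done. lo=3 hi=3; arr=[-14, -15, -13, -12, -10, -9, 1, -11, 5, -2, -7, -6, 4]

[-14, -15, -13, -12, -10, -9, 1, -11, 5, -2, -7, -6, 4]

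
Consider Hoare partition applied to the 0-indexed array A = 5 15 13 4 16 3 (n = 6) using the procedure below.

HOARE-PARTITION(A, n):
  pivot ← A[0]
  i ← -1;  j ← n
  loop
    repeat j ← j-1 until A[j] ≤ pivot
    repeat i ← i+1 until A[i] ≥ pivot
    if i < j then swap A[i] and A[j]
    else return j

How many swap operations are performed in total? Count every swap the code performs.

2

pivot = A[0] = 5; i = -1, j = 6
j→5 (A[5]=3≤5), i→0 (A[0]=5≥5); i<j, swap → 3 15 13 4 16 5
j→3 (A[3]=4≤5), i→1 (A[1]=15≥5); i<j, swap → 3 4 13 15 16 5
j→1, i→2; i≥j, return j=1. A = 3 4 13 15 16 5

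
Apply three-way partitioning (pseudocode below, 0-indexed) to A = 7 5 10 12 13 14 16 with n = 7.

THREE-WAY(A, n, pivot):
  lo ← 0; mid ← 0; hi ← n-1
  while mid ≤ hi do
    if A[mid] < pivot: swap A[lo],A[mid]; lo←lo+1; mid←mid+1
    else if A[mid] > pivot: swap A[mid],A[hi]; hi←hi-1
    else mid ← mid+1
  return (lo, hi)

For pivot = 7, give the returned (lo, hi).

(1, 1)

pivot = 7; lo=0, mid=0, hi=6
A[mid]=7=7: mid=1
A[mid]=5<7: swap A[0],A[1]; lo=1,mid=2 → 5 7 10 12 13 14 16
A[mid]=10>7: swap A[2],A[6]; hi=5 → 5 7 16 12 13 14 10
A[mid]=16>7: swap A[2],A[5]; hi=4 → 5 7 14 12 13 16 10
A[mid]=14>7: swap A[2],A[4]; hi=3 → 5 7 13 12 14 16 10
A[mid]=13>7: swap A[2],A[3]; hi=2 → 5 7 12 13 14 16 10
A[mid]=12>7: swap A[2],A[2]; hi=1 → 5 7 12 13 14 16 10
end: lo=1, hi=1; A = 5 7 12 13 14 16 10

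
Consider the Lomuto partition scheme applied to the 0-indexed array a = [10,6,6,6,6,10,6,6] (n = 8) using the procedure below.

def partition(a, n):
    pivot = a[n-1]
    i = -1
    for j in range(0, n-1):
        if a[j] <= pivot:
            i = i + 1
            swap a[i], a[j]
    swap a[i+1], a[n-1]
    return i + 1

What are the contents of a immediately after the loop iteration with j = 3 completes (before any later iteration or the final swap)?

pivot = a[7] = 6; i = -1
j=0: a[0]=10 > 6 → no swap
j=1: a[1]=6 ≤ 6 → i=0, swap a[0],a[1] → [6,10,6,6,6,10,6,6]
j=2: a[2]=6 ≤ 6 → i=1, swap a[1],a[2] → [6,6,10,6,6,10,6,6]
j=3: a[3]=6 ≤ 6 → i=2, swap a[2],a[3] → [6,6,6,10,6,10,6,6]
(after j=3) a = [6,6,6,10,6,10,6,6]

[6,6,6,10,6,10,6,6]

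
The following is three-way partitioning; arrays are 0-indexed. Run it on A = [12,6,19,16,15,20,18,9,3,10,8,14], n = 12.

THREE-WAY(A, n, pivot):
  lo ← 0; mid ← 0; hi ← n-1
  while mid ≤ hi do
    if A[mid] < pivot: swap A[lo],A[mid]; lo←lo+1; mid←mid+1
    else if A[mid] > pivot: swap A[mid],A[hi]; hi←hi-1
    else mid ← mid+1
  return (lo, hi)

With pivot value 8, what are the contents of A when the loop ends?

[6,3,8,15,20,18,9,16,10,19,14,12]

lo=0 mid=0 hi=11
12>8: swap(0,11), hi=10 ⇒ [14,6,19,16,15,20,18,9,3,10,8,12]
14>8: swap(0,10), hi=9 ⇒ [8,6,19,16,15,20,18,9,3,10,14,12]
8=8: mid=1
6<8: swap(0,1), lo=1 mid=2 ⇒ [6,8,19,16,15,20,18,9,3,10,14,12]
19>8: swap(2,9), hi=8 ⇒ [6,8,10,16,15,20,18,9,3,19,14,12]
10>8: swap(2,8), hi=7 ⇒ [6,8,3,16,15,20,18,9,10,19,14,12]
3<8: swap(1,2), lo=2 mid=3 ⇒ [6,3,8,16,15,20,18,9,10,19,14,12]
16>8: swap(3,7), hi=6 ⇒ [6,3,8,9,15,20,18,16,10,19,14,12]
9>8: swap(3,6), hi=5 ⇒ [6,3,8,18,15,20,9,16,10,19,14,12]
18>8: swap(3,5), hi=4 ⇒ [6,3,8,20,15,18,9,16,10,19,14,12]
20>8: swap(3,4), hi=3 ⇒ [6,3,8,15,20,18,9,16,10,19,14,12]
15>8: swap(3,3), hi=2 ⇒ [6,3,8,15,20,18,9,16,10,19,14,12]
done. lo=2 hi=2; A=[6,3,8,15,20,18,9,16,10,19,14,12]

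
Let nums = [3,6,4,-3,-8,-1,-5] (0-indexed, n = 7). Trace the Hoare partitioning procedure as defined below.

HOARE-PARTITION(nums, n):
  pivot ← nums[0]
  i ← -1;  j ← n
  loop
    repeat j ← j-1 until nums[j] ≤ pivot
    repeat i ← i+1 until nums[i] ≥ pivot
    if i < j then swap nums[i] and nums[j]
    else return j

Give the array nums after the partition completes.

[-5,-1,-8,-3,4,6,3]

pivot = nums[0] = 3; i = -1, j = 7
j→6 (nums[6]=-5≤3), i→0 (nums[0]=3≥3); i<j, swap → [-5,6,4,-3,-8,-1,3]
j→5 (nums[5]=-1≤3), i→1 (nums[1]=6≥3); i<j, swap → [-5,-1,4,-3,-8,6,3]
j→4 (nums[4]=-8≤3), i→2 (nums[2]=4≥3); i<j, swap → [-5,-1,-8,-3,4,6,3]
j→3, i→4; i≥j, return j=3. nums = [-5,-1,-8,-3,4,6,3]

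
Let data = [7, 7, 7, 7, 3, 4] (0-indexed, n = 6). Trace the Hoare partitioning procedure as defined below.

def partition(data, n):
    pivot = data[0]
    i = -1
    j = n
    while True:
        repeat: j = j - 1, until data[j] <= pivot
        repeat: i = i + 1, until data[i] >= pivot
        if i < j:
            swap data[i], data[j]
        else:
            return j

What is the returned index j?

pivot=7
j stops at 5 (4), i stops at 0 (7); swap ⇒ [4, 7, 7, 7, 3, 7]
j stops at 4 (3), i stops at 1 (7); swap ⇒ [4, 3, 7, 7, 7, 7]
j stops at 3 (7), i stops at 2 (7); swap ⇒ [4, 3, 7, 7, 7, 7]
j stops at 2, i stops at 3; i≥j ⇒ return 2. data=[4, 3, 7, 7, 7, 7]

2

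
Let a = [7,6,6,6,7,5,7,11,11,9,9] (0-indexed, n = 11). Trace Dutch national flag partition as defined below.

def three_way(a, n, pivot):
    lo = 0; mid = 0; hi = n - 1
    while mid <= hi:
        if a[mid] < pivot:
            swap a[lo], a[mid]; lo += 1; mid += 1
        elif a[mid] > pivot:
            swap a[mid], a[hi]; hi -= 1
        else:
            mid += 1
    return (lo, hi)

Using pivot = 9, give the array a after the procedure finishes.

pivot = 9; lo=0, mid=0, hi=10
a[mid]=7<9: swap a[0],a[0]; lo=1,mid=1 → [7,6,6,6,7,5,7,11,11,9,9]
a[mid]=6<9: swap a[1],a[1]; lo=2,mid=2 → [7,6,6,6,7,5,7,11,11,9,9]
a[mid]=6<9: swap a[2],a[2]; lo=3,mid=3 → [7,6,6,6,7,5,7,11,11,9,9]
a[mid]=6<9: swap a[3],a[3]; lo=4,mid=4 → [7,6,6,6,7,5,7,11,11,9,9]
a[mid]=7<9: swap a[4],a[4]; lo=5,mid=5 → [7,6,6,6,7,5,7,11,11,9,9]
a[mid]=5<9: swap a[5],a[5]; lo=6,mid=6 → [7,6,6,6,7,5,7,11,11,9,9]
a[mid]=7<9: swap a[6],a[6]; lo=7,mid=7 → [7,6,6,6,7,5,7,11,11,9,9]
a[mid]=11>9: swap a[7],a[10]; hi=9 → [7,6,6,6,7,5,7,9,11,9,11]
a[mid]=9=9: mid=8
a[mid]=11>9: swap a[8],a[9]; hi=8 → [7,6,6,6,7,5,7,9,9,11,11]
a[mid]=9=9: mid=9
end: lo=7, hi=8; a = [7,6,6,6,7,5,7,9,9,11,11]

[7,6,6,6,7,5,7,9,9,11,11]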